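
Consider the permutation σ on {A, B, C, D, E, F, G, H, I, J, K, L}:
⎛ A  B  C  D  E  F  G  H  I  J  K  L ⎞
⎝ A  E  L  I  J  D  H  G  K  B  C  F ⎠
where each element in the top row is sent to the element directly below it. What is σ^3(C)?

D

Tracing C → L → … returns to C after 6 steps, so C lies in a 6-cycle (C, L, F, D, I, K).
Advancing 3 steps from C: C → L → F → D.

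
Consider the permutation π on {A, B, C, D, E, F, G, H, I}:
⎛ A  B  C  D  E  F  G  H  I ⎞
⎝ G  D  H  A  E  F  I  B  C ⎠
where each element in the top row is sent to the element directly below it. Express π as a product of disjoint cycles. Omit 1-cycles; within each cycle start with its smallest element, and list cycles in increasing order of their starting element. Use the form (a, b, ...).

Start at A and follow images: A → G → I → C → H → B → D → A, giving the cycle (A, G, I, C, H, B, D).
Continuing from each remaining unvisited element yields (A, G, I, C, H, B, D).

(A, G, I, C, H, B, D)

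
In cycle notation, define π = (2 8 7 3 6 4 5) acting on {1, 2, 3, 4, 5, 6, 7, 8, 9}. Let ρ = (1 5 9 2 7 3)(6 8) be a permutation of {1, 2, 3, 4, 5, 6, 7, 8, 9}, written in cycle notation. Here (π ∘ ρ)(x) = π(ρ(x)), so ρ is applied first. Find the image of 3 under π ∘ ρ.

1

ρ(3) = 1, then π(1) = 1; composing gives (π ∘ ρ)(3) = 1.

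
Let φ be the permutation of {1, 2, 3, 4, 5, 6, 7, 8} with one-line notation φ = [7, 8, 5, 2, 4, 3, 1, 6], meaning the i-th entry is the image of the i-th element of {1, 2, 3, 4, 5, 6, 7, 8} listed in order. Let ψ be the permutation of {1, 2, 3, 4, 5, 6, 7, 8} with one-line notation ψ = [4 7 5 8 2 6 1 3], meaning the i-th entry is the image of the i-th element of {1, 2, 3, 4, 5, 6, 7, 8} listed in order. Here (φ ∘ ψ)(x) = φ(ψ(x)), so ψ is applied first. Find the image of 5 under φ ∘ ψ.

8

First apply ψ: ψ(5) = 2, then φ(2) = 8. Thus (φ ∘ ψ)(5) = 8.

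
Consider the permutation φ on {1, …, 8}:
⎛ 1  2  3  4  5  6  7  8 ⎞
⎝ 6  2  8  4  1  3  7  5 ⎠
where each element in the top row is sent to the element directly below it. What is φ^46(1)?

6

Tracing 1 → 6 → … returns to 1 after 5 steps, so 1 lies in a 5-cycle (1, 6, 3, 8, 5).
Since the cycle has length 5, φ^46 acts on it the same as φ^1 (46 mod 5 = 1).
Advancing 1 step from 1: 1 → 6.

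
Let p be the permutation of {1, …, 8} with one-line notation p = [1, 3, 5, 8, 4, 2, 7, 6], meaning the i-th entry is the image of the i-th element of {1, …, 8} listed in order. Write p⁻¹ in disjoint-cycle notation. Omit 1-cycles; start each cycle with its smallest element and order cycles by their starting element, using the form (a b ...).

First write p in disjoint cycles: (2 3 5 4 8 6).
The inverse reverses every cycle; in canonical form, p⁻¹ = (2 6 8 4 5 3).

(2 6 8 4 5 3)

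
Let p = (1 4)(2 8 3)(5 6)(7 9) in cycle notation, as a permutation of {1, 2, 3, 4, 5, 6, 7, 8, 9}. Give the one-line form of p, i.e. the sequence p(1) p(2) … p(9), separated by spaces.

Image by image: 1↦4, 2↦8, 3↦2, 4↦1, 5↦6, 6↦5, 7↦9, 8↦3, 9↦7.
So the one-line form is 4 8 2 1 6 5 9 3 7.

4 8 2 1 6 5 9 3 7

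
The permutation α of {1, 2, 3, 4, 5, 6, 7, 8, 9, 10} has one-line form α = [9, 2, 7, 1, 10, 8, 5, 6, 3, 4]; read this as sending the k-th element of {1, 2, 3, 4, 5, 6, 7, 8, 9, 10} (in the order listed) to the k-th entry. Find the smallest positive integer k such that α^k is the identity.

The disjoint-cycle form of α has cycle lengths 7, 2, 1.
The order of α is the least common multiple of its cycle lengths: lcm(7, 2) = 14.

14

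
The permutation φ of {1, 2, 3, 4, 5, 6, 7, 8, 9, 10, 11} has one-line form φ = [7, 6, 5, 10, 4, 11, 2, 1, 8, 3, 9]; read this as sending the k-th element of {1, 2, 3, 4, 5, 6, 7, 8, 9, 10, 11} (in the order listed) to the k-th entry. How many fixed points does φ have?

No element satisfies φ(x) = x, so there are 0 fixed points.

0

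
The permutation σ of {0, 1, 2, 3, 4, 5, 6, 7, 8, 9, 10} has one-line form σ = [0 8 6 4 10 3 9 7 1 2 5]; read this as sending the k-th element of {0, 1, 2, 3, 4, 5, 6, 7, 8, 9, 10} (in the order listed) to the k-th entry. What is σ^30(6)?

6

Tracing 6 → 9 → … returns to 6 after 3 steps, so 6 lies in a 3-cycle (2, 6, 9).
Since the cycle has length 3, σ^30 acts on it the same as σ^0 (30 mod 3 = 0).
So σ^30(6) = 6.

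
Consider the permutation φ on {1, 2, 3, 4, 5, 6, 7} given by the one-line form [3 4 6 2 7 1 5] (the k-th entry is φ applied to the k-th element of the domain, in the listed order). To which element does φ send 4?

4 is element number 4 of the domain, and entry number 4 of the one-line form is 2, so φ(4) = 2.

2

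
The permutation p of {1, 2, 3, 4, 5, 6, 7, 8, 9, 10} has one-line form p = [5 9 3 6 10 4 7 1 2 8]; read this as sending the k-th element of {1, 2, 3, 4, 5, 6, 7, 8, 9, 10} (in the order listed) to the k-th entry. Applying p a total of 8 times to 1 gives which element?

Tracing 1 → 5 → … returns to 1 after 4 steps, so 1 lies in a 4-cycle (1 5 10 8).
Powers repeat with period 4 on this cycle, and 8 mod 4 = 0, so p^8(1) = p^0(1).
So p^8(1) = 1.

1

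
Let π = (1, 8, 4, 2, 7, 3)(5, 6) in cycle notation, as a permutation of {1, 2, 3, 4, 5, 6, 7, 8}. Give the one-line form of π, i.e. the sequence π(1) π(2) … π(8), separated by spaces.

8 7 1 2 6 5 3 4

Image by image: 1→8, 2→7, 3→1, 4→2, 5→6, 6→5, 7→3, 8→4.
So the one-line form is 8 7 1 2 6 5 3 4.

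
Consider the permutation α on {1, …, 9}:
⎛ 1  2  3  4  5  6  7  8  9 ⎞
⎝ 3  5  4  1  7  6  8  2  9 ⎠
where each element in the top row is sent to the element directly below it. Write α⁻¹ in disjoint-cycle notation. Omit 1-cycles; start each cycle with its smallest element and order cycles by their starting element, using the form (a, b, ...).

First write α in disjoint cycles: (1, 3, 4)(2, 5, 7, 8).
Reversing each cycle (and rotating so the smallest element leads) gives α⁻¹ = (1, 4, 3)(2, 8, 7, 5).

(1, 4, 3)(2, 8, 7, 5)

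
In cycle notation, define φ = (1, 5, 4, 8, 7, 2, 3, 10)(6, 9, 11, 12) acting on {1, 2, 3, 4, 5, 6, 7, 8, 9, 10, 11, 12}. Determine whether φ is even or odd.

The cycle lengths are 8, 4.
A cycle is odd iff its length is even; φ has 2 even-length cycles, so sgn(φ) = (−1)^2 and φ is even.

even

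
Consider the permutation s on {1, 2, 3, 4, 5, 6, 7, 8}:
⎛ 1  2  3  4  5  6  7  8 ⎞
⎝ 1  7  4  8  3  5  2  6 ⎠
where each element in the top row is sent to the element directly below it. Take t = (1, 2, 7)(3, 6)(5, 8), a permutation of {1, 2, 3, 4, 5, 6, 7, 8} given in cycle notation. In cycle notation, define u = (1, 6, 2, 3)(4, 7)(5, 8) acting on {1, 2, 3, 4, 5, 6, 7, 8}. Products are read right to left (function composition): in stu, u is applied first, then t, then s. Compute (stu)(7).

8

Apply the permutations in order: u(7) = 4, then t(4) = 4, then s(4) = 8. So (stu)(7) = 8.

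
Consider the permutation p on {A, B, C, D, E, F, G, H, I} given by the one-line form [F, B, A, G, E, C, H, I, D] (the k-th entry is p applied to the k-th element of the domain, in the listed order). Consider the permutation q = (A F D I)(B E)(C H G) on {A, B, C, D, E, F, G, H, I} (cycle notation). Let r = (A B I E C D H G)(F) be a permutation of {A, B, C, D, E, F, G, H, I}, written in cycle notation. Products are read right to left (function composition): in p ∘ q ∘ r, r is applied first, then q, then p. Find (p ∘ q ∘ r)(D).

H

Apply the permutations in order: r(D) = H, then q(H) = G, then p(G) = H. So (p ∘ q ∘ r)(D) = H.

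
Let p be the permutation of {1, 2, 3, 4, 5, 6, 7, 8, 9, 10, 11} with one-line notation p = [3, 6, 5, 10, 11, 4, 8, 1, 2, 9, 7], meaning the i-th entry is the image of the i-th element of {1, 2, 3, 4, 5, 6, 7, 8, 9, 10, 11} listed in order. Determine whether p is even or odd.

odd

In disjoint-cycle form the cycle lengths are 6, 5.
A cycle of length ℓ contributes ℓ−1 transpositions, so p is a product of 5 + 4 = 9 transpositions — odd.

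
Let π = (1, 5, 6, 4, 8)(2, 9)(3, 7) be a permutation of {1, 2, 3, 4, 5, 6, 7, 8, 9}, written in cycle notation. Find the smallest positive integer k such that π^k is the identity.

10

The disjoint cycles have lengths 5, 2, 2.
The order of π is the least common multiple of its cycle lengths: lcm(5, 2, 2) = 10.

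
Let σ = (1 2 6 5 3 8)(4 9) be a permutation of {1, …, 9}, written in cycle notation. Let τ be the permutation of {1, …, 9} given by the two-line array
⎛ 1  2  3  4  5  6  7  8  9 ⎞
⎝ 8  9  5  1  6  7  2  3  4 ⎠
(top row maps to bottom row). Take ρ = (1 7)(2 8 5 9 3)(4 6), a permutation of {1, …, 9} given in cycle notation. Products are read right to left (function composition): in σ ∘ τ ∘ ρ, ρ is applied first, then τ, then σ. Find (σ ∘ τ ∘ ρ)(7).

1

Chase 7: ρ(7) = 1; τ(1) = 8; σ(8) = 1. Hence (σ ∘ τ ∘ ρ)(7) = 1.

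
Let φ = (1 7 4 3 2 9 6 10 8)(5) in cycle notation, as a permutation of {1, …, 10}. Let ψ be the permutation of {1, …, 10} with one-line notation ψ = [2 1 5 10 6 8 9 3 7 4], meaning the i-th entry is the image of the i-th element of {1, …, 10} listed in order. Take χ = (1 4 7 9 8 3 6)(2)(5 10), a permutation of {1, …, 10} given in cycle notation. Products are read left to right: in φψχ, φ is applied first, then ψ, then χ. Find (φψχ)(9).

3

Chase 9: φ(9) = 6; ψ(6) = 8; χ(8) = 3. Hence (φψχ)(9) = 3.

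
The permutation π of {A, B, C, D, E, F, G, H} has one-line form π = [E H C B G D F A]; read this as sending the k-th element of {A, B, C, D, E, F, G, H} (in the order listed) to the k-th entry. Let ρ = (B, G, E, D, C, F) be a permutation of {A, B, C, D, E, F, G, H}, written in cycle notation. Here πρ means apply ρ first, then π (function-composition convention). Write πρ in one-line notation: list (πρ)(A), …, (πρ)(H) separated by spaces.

E F D C B H G A

(πρ)(x) = π(ρ(x)). Computing each image: π(ρ(A)) = π(A) = E, π(ρ(B)) = π(G) = F, π(ρ(C)) = π(F) = D, π(ρ(D)) = π(C) = C, π(ρ(E)) = π(D) = B, π(ρ(F)) = π(B) = H, π(ρ(G)) = π(E) = G, π(ρ(H)) = π(H) = A.
Hence πρ = [E F D C B H G A].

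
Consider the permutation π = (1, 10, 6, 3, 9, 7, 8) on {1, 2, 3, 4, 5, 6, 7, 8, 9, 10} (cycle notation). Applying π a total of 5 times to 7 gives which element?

3

7 lies in the 7-cycle (1, 10, 6, 3, 9, 7, 8).
Stepping 5 places around the cycle: 7 → 8 → 1 → 10 → 6 → 3.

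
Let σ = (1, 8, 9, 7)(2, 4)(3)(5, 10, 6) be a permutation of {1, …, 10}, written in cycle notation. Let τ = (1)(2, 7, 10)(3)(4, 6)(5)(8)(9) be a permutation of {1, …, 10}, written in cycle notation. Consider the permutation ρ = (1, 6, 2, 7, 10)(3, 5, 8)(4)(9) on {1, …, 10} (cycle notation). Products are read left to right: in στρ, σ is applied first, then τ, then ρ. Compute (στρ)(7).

Chase 7: σ(7) = 1; τ(1) = 1; ρ(1) = 6. Hence (στρ)(7) = 6.

6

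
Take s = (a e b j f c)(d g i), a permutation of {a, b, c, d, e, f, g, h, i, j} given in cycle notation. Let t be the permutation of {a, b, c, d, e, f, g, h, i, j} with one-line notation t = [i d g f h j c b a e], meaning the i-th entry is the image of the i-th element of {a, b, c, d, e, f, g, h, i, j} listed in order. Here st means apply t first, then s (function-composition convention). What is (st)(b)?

g

t(b) = d, then s(d) = g; composing gives (st)(b) = g.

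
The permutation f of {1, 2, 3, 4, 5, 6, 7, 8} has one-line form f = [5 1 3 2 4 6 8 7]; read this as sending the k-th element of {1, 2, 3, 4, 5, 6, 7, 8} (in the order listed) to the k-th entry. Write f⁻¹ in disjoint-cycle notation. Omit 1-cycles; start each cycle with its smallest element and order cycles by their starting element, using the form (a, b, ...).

(1, 2, 4, 5)(7, 8)

First write f in disjoint cycles: (1, 5, 4, 2)(7, 8).
The inverse reverses every cycle; in canonical form, f⁻¹ = (1, 2, 4, 5)(7, 8).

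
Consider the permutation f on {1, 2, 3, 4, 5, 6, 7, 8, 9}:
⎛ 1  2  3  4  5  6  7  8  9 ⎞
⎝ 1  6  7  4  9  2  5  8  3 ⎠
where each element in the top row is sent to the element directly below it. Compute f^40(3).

Tracing 3 → 7 → … returns to 3 after 4 steps, so 3 lies in a 4-cycle (3, 7, 5, 9).
Since the cycle has length 4, f^40 acts on it the same as f^0 (40 mod 4 = 0).
So f^40(3) = 3.

3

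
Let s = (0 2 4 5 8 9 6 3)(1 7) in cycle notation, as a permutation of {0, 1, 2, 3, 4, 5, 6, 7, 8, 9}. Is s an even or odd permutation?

even

The cycle lengths are 8, 2.
A cycle of length ℓ contributes ℓ−1 transpositions, so s is a product of 7 + 1 = 8 transpositions — even.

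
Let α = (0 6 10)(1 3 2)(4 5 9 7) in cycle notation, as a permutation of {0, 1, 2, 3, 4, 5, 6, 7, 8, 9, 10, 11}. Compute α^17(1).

1 lies in the 3-cycle (1 3 2).
Powers repeat with period 3 on this cycle, and 17 mod 3 = 2, so α^17(1) = α^2(1).
Stepping 2 places around the cycle: 1 → 3 → 2.

2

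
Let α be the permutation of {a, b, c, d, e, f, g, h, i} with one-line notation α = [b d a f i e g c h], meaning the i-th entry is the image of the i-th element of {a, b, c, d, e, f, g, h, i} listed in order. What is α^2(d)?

Tracing d → f → … returns to d after 8 steps, so d lies in an 8-cycle (a, b, d, f, e, i, h, c).
Stepping 2 places around the cycle: d → f → e.

e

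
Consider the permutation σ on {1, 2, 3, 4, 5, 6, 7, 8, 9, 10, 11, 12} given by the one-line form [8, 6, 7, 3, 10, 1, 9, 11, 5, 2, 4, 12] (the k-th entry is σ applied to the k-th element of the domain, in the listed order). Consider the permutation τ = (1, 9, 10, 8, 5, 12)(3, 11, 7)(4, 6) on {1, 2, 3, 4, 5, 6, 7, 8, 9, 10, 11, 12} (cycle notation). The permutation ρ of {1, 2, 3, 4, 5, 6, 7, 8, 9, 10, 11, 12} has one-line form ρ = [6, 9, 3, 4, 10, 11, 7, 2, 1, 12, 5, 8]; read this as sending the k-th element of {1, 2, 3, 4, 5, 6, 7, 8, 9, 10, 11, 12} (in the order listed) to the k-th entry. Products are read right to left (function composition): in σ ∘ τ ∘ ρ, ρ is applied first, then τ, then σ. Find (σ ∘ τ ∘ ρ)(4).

1

Chase 4: ρ(4) = 4; τ(4) = 6; σ(6) = 1. Hence (σ ∘ τ ∘ ρ)(4) = 1.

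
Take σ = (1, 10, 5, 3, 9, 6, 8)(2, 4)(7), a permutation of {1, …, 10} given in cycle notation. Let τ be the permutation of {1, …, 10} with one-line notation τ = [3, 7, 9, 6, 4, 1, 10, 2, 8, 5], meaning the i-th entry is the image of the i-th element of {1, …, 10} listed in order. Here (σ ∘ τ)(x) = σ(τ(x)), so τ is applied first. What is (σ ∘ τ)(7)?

First apply τ: τ(7) = 10, then σ(10) = 5. Thus (σ ∘ τ)(7) = 5.

5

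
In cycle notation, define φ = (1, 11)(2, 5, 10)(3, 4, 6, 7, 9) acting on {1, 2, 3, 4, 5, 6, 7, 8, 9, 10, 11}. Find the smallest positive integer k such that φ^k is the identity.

30

The disjoint cycles have lengths 5, 3, 2, 1.
The order is lcm(5, 3, 2) = 30.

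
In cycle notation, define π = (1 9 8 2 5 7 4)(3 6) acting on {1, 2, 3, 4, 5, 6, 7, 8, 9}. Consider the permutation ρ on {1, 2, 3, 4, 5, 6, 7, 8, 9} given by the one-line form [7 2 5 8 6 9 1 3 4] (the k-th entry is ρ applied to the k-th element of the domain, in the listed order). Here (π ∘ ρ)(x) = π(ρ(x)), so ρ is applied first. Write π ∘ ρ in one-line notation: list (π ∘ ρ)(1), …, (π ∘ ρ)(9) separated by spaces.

4 5 7 2 3 8 9 6 1

Chase each element through ρ then π: 1 → 7 → 4; 2 → 2 → 5; 3 → 5 → 7; 4 → 8 → 2; 5 → 6 → 3; 6 → 9 → 8; 7 → 1 → 9; 8 → 3 → 6; 9 → 4 → 1.
Collecting the images, π ∘ ρ = [4 5 7 2 3 8 9 6 1].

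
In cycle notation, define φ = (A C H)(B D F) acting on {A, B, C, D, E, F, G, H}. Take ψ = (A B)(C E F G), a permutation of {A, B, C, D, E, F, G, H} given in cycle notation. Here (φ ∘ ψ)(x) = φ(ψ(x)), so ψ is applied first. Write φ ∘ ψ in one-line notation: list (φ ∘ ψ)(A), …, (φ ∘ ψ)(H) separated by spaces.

D C E F B G H A

(φ ∘ ψ)(x) = φ(ψ(x)). Computing each image: φ(ψ(A)) = φ(B) = D, φ(ψ(B)) = φ(A) = C, φ(ψ(C)) = φ(E) = E, φ(ψ(D)) = φ(D) = F, φ(ψ(E)) = φ(F) = B, φ(ψ(F)) = φ(G) = G, φ(ψ(G)) = φ(C) = H, φ(ψ(H)) = φ(H) = A.
Hence φ ∘ ψ = [D C E F B G H A].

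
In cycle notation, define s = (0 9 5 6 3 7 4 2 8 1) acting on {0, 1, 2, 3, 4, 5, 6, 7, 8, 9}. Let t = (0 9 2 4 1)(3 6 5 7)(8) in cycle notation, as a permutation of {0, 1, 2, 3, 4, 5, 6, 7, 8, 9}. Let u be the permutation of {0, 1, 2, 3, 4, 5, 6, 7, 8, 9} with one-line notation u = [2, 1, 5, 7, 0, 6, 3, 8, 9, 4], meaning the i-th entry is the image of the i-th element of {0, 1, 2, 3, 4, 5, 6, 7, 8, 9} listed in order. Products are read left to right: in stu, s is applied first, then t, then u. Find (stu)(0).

Apply the permutations in order: s(0) = 9, then t(9) = 2, then u(2) = 5. So (stu)(0) = 5.

5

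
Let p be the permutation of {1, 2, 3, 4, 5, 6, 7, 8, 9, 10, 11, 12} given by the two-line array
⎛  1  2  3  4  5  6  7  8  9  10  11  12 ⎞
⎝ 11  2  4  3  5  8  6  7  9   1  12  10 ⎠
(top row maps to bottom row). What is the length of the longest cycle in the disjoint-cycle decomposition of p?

4

Decomposing into disjoint cycles gives (1, 11, 12, 10)(3, 4)(6, 8, 7); the longest has length 4.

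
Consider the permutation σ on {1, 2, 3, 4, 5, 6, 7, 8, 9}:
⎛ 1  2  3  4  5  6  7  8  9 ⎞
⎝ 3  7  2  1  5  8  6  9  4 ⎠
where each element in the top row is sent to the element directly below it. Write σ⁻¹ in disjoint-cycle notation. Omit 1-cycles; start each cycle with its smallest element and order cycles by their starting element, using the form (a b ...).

The cycle decomposition of σ is (1 3 2 7 6 8 9 4).
Reversing each cycle (and rotating so the smallest element leads) gives σ⁻¹ = (1 4 9 8 6 7 2 3).

(1 4 9 8 6 7 2 3)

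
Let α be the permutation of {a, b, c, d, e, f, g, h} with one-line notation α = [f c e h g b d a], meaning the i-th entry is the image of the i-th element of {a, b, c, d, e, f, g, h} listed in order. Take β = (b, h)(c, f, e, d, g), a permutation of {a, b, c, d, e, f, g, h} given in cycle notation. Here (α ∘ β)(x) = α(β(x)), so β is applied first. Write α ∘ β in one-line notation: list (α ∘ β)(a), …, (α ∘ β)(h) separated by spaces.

(α ∘ β)(x) = α(β(x)). Computing each image: α(β(a)) = α(a) = f, α(β(b)) = α(h) = a, α(β(c)) = α(f) = b, α(β(d)) = α(g) = d, α(β(e)) = α(d) = h, α(β(f)) = α(e) = g, α(β(g)) = α(c) = e, α(β(h)) = α(b) = c.
Hence α ∘ β = [f a b d h g e c].

f a b d h g e c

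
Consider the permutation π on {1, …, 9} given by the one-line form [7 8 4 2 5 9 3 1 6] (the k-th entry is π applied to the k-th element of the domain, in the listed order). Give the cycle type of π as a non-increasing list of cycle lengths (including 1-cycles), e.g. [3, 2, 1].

The disjoint cycles are (1, 7, 3, 4, 2, 8)(5)(6, 9), with lengths 6, 2, 1 in non-increasing order.

[6, 2, 1]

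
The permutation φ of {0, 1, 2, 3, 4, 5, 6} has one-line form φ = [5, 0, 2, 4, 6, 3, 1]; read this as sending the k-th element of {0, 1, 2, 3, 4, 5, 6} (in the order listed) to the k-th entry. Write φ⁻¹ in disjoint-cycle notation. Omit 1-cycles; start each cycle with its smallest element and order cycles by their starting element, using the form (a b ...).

The cycle decomposition of φ is (0 5 3 4 6 1).
The inverse reverses every cycle; in canonical form, φ⁻¹ = (0 1 6 4 3 5).

(0 1 6 4 3 5)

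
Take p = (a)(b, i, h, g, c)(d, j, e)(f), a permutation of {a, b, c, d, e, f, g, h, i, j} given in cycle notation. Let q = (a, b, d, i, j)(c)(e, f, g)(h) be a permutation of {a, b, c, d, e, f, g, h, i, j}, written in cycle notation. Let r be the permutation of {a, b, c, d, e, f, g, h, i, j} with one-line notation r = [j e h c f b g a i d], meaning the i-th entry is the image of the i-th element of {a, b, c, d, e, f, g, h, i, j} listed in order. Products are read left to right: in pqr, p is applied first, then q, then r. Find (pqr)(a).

(pqr)(a) = r(q(p(a))). p(a) = a, then q(a) = b, then r(b) = e, so the result is e.

e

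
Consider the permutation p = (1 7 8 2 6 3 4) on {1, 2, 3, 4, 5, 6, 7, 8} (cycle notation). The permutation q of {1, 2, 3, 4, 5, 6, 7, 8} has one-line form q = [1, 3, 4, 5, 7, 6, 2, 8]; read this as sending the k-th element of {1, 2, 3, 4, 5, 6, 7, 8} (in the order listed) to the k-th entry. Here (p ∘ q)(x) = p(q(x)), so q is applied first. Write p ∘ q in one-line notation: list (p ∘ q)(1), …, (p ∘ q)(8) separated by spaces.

7 4 1 5 8 3 6 2

For each element, apply q then p: 1 → 1 → 7; 2 → 3 → 4; 3 → 4 → 1; 4 → 5 → 5; 5 → 7 → 8; 6 → 6 → 3; 7 → 2 → 6; 8 → 8 → 2.
So p ∘ q in one-line form is 7 4 1 5 8 3 6 2.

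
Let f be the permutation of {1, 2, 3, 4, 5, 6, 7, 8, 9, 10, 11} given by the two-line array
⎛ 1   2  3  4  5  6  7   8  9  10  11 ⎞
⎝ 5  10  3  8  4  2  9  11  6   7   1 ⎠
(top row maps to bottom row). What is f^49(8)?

Tracing 8 → 11 → … returns to 8 after 5 steps, so 8 lies in a 5-cycle (1 5 4 8 11).
Powers repeat with period 5 on this cycle, and 49 mod 5 = 4, so f^49(8) = f^4(8).
Stepping 4 places around the cycle: 8 → 11 → 1 → 5 → 4.

4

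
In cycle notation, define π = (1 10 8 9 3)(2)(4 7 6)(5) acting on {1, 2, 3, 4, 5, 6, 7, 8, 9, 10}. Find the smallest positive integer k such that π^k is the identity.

15

The disjoint cycles have lengths 5, 3, 1, 1.
Since disjoint cycles commute, ord(π) = lcm(5, 3) = 15.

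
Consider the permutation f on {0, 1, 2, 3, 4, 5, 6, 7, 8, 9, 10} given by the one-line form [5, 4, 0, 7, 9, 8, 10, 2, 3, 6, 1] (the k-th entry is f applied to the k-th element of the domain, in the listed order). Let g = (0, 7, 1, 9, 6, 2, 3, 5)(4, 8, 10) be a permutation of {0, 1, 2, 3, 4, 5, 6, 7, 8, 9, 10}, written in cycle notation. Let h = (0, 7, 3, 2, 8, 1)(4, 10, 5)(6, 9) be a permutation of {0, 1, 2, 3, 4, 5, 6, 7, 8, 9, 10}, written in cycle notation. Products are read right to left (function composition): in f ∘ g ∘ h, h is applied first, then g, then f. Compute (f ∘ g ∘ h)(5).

Apply the permutations in order: h(5) = 4, then g(4) = 8, then f(8) = 3. So (f ∘ g ∘ h)(5) = 3.

3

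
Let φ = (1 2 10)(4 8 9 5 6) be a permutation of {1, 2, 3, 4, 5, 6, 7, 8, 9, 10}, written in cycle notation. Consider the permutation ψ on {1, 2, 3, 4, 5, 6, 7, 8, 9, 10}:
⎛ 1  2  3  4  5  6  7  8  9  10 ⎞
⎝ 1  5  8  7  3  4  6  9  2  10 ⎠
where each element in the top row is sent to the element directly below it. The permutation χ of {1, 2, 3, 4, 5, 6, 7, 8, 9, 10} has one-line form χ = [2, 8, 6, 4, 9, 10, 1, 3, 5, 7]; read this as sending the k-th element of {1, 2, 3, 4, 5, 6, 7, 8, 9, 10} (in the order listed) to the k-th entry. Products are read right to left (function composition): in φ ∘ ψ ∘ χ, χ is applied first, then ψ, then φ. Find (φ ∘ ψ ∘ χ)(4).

(φ ∘ ψ ∘ χ)(4) = φ(ψ(χ(4))). χ(4) = 4, then ψ(4) = 7, then φ(7) = 7, so the result is 7.

7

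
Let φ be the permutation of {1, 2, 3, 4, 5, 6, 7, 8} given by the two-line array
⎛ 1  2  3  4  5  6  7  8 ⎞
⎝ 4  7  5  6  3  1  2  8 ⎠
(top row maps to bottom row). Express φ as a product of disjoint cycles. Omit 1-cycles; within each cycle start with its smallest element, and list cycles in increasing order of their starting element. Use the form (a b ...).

Start at 1 and follow images: 1 → 4 → 6 → 1, giving the cycle (1 4 6).
Continuing from each remaining unvisited element yields (1 4 6)(2 7)(3 5).

(1 4 6)(2 7)(3 5)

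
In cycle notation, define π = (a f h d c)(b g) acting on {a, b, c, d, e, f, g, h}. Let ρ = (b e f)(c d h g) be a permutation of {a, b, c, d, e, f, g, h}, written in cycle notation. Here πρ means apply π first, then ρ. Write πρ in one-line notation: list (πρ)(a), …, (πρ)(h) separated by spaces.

b c a d f g e h

For each element, apply π then ρ: a → f → b; b → g → c; c → a → a; d → c → d; e → e → f; f → h → g; g → b → e; h → d → h.
So πρ in one-line form is b c a d f g e h.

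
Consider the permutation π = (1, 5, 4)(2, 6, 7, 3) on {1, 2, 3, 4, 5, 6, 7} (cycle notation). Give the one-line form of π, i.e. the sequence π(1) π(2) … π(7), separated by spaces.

Reading each image from the cycles: 1↦5, 2↦6, 3↦2, 4↦1, 5↦4, 6↦7, 7↦3.
So the one-line form is 5 6 2 1 4 7 3.

5 6 2 1 4 7 3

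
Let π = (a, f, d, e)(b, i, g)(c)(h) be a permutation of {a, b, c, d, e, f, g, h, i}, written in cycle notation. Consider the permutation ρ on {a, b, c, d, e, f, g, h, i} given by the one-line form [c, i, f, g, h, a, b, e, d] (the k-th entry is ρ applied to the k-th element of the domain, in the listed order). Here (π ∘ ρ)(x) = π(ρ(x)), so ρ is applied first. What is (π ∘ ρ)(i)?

e

ρ(i) = d, then π(d) = e; composing gives (π ∘ ρ)(i) = e.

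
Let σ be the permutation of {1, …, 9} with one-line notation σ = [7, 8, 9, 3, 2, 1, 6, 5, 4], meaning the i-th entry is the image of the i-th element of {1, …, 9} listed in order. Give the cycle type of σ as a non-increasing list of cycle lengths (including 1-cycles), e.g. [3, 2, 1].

[3, 3, 3]

The disjoint cycles are (1, 7, 6)(2, 8, 5)(3, 9, 4), with lengths 3, 3, 3 in non-increasing order.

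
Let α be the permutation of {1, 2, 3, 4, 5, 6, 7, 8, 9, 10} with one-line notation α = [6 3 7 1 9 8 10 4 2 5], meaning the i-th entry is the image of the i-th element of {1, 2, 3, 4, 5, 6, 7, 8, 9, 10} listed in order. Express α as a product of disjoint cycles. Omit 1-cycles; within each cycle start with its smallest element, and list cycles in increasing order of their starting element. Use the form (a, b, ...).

Iterating α from 1 gives 1 → 6 → 8 → 4 → 1; that is the 4-cycle (1, 6, 8, 4).
Continuing from each remaining unvisited element yields (1, 6, 8, 4)(2, 3, 7, 10, 5, 9).

(1, 6, 8, 4)(2, 3, 7, 10, 5, 9)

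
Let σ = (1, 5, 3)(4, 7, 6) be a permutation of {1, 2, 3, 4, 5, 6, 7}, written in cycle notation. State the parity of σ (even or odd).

The cycle lengths are 3, 3, 1.
A cycle is odd iff its length is even; σ has 0 even-length cycles, so sgn(σ) = (−1)^0 and σ is even.

even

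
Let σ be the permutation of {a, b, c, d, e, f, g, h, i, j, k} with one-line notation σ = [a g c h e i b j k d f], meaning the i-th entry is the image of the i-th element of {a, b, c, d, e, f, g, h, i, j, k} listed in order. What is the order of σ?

6

Decomposing into disjoint cycles gives cycle lengths 3, 3, 2, 1, 1, 1.
The order is lcm(3, 3, 2) = 6.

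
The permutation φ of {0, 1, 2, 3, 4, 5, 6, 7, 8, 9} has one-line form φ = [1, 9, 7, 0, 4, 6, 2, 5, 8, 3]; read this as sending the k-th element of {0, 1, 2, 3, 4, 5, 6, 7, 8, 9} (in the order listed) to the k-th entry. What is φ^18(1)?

Tracing 1 → 9 → … returns to 1 after 4 steps, so 1 lies in a 4-cycle (0 1 9 3).
On a 4-cycle, φ^4 is the identity, so φ^18 = φ^2 there (18 ≡ 2 mod 4).
Advancing 2 steps from 1: 1 → 9 → 3.

3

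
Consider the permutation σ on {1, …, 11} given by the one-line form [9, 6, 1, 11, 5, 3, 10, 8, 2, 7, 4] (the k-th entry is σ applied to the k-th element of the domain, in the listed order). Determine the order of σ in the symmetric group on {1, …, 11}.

Decomposing into disjoint cycles gives cycle lengths 5, 2, 2, 1, 1.
Since disjoint cycles commute, ord(σ) = lcm(5, 2, 2) = 10.

10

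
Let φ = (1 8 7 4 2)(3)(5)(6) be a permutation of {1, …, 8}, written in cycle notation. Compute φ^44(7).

7 lies in the 5-cycle (1 8 7 4 2).
Powers repeat with period 5 on this cycle, and 44 mod 5 = 4, so φ^44(7) = φ^4(7).
Advancing 4 steps from 7: 7 → 4 → 2 → 1 → 8.

8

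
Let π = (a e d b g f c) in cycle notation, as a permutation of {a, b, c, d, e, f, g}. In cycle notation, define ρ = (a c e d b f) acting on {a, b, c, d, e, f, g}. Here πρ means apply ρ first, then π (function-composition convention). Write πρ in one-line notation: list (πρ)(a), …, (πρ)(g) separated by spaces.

Chase each element through ρ then π: a → c → a; b → f → c; c → e → d; d → b → g; e → d → b; f → a → e; g → g → f.
Collecting the images, πρ = [a c d g b e f].

a c d g b e f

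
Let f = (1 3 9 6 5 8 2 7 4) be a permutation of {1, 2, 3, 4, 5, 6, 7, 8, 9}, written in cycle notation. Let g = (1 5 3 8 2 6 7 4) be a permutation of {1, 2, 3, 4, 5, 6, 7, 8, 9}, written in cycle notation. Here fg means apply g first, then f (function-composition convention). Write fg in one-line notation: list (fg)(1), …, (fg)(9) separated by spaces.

8 5 2 3 9 4 1 7 6

(fg)(x) = f(g(x)). Computing each image: f(g(1)) = f(5) = 8, f(g(2)) = f(6) = 5, f(g(3)) = f(8) = 2, f(g(4)) = f(1) = 3, f(g(5)) = f(3) = 9, f(g(6)) = f(7) = 4, f(g(7)) = f(4) = 1, f(g(8)) = f(2) = 7, f(g(9)) = f(9) = 6.
Hence fg = [8 5 2 3 9 4 1 7 6].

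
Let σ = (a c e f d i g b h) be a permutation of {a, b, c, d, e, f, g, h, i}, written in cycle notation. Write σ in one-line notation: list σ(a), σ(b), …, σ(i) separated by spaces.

c h e i f d b a g

Reading each image from the cycles: a↦c, b↦h, c↦e, d↦i, e↦f, f↦d, g↦b, h↦a, i↦g.
So the one-line form is c h e i f d b a g.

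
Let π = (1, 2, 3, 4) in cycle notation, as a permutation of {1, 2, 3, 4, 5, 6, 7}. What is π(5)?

5

5 does not appear in any cycle of π, so it is a fixed point: π(5) = 5.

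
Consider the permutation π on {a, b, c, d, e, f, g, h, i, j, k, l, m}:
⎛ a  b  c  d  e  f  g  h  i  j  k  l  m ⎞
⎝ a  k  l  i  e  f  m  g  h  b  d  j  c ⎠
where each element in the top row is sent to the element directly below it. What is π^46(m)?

d

Tracing m → c → … returns to m after 10 steps, so m lies in a 10-cycle (b k d i h g m c l j).
On a 10-cycle, π^10 is the identity, so π^46 = π^6 there (46 ≡ 6 mod 10).
Advancing 6 steps from m: m → c → l → j → b → k → d.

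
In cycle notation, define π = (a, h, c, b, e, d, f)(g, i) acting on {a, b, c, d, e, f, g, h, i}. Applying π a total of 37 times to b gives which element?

d

b lies in the 7-cycle (a, h, c, b, e, d, f).
Powers repeat with period 7 on this cycle, and 37 mod 7 = 2, so π^37(b) = π^2(b).
Stepping 2 places around the cycle: b → e → d.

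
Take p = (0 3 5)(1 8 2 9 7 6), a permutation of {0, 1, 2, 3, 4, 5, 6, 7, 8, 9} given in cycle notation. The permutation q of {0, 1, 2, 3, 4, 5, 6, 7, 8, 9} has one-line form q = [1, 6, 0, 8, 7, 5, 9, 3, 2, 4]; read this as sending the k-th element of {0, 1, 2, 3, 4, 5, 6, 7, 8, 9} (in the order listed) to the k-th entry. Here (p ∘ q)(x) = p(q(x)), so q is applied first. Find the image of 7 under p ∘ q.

5

(p ∘ q)(7) = p(q(7)). q(7) = 3, then p(3) = 5. So (p ∘ q)(7) = 5.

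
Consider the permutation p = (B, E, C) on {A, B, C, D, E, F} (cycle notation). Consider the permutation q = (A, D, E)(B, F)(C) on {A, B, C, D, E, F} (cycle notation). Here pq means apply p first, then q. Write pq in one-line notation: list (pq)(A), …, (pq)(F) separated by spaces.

D A F E C B

Chase each element through p then q: A → A → D; B → E → A; C → B → F; D → D → E; E → C → C; F → F → B.
Collecting the images, pq = [D A F E C B].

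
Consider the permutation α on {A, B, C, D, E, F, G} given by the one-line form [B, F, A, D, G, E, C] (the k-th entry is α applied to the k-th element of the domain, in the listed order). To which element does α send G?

C

G is element number 7 of the domain, and entry number 7 of the one-line form is C, so α(G) = C.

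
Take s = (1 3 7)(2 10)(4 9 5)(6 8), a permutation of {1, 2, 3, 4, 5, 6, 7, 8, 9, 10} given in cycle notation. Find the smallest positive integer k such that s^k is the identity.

6

The cycle type of s is (3, 3, 2, 2).
Since disjoint cycles commute, ord(s) = lcm(3, 3, 2, 2) = 6.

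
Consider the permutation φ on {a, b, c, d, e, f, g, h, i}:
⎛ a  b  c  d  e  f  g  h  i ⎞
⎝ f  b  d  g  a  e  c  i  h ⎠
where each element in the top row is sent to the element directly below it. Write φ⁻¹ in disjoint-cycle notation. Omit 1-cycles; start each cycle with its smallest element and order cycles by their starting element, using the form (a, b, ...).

The cycle decomposition of φ is (a, f, e)(c, d, g)(h, i).
Reversing each cycle (and rotating so the smallest element leads) gives φ⁻¹ = (a, e, f)(c, g, d)(h, i).

(a, e, f)(c, g, d)(h, i)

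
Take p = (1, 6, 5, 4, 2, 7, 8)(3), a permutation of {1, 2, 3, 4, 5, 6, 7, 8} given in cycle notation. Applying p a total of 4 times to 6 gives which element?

7

6 lies in the 7-cycle (1, 6, 5, 4, 2, 7, 8).
Advancing 4 steps from 6: 6 → 5 → 4 → 2 → 7.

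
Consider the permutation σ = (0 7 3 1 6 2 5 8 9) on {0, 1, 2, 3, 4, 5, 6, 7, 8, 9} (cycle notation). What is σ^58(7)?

7 lies in the 9-cycle (0 7 3 1 6 2 5 8 9).
Powers repeat with period 9 on this cycle, and 58 mod 9 = 4, so σ^58(7) = σ^4(7).
Stepping 4 places around the cycle: 7 → 3 → 1 → 6 → 2.

2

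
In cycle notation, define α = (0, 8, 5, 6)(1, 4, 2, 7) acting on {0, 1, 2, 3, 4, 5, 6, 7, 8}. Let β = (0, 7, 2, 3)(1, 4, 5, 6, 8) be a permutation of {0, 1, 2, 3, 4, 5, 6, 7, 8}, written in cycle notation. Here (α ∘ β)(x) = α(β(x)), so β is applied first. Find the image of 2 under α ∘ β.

(α ∘ β)(2) = α(β(2)). β(2) = 3, then α(3) = 3. So (α ∘ β)(2) = 3.

3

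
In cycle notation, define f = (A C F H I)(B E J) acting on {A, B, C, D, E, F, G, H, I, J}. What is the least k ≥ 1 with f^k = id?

15

The cycle type of f is (5, 3, 1, 1).
The order is lcm(5, 3) = 15.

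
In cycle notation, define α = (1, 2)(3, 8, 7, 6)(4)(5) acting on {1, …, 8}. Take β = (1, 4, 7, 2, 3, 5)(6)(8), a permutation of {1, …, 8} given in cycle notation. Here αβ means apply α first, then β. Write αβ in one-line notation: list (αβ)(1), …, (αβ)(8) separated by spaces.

Chase each element through α then β: 1 → 2 → 3; 2 → 1 → 4; 3 → 8 → 8; 4 → 4 → 7; 5 → 5 → 1; 6 → 3 → 5; 7 → 6 → 6; 8 → 7 → 2.
Collecting the images, αβ = [3 4 8 7 1 5 6 2].

3 4 8 7 1 5 6 2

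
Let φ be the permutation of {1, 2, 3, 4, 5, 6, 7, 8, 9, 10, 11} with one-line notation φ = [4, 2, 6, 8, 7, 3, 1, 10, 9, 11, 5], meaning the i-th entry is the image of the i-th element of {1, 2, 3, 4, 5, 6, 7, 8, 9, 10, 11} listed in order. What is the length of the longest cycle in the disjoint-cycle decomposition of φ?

7

Decomposing into disjoint cycles gives (1, 4, 8, 10, 11, 5, 7)(3, 6); the longest has length 7.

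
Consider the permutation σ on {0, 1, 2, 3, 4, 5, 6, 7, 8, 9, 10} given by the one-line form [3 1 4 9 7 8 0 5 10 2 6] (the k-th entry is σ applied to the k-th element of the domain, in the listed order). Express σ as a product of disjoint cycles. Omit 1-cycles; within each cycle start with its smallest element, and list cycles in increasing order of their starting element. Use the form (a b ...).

(0 3 9 2 4 7 5 8 10 6)

Iterating σ from 0 gives 0 → 3 → 9 → 2 → 4 → 7 → 5 → 8 → 10 → 6 → 0; that is the 10-cycle (0 3 9 2 4 7 5 8 10 6).
Continuing from each remaining unvisited element yields (0 3 9 2 4 7 5 8 10 6).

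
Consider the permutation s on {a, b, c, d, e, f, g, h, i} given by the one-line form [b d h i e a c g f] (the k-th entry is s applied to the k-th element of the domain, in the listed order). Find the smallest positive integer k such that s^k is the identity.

Decomposing into disjoint cycles gives cycle lengths 5, 3, 1.
The order is lcm(5, 3) = 15.

15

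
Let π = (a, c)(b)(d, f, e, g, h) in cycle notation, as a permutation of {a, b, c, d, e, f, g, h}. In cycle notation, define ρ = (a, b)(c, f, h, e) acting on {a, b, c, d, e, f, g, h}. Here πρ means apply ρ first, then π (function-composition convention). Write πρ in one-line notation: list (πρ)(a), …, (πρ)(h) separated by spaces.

b c e f a d h g

(πρ)(x) = π(ρ(x)). Computing each image: π(ρ(a)) = π(b) = b, π(ρ(b)) = π(a) = c, π(ρ(c)) = π(f) = e, π(ρ(d)) = π(d) = f, π(ρ(e)) = π(c) = a, π(ρ(f)) = π(h) = d, π(ρ(g)) = π(g) = h, π(ρ(h)) = π(e) = g.
Hence πρ = [b c e f a d h g].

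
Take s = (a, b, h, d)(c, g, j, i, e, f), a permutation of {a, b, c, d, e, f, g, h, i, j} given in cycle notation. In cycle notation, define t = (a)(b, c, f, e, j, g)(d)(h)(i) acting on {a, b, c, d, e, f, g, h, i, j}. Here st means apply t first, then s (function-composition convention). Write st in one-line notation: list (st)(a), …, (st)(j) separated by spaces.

Chase each element through t then s: a → a → b; b → c → g; c → f → c; d → d → a; e → j → i; f → e → f; g → b → h; h → h → d; i → i → e; j → g → j.
So st in one-line form is b g c a i f h d e j.

b g c a i f h d e j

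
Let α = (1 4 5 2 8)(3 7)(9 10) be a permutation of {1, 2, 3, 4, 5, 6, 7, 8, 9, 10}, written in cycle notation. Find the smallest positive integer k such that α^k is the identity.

10

The disjoint cycles have lengths 5, 2, 2, 1.
The order of α is the least common multiple of its cycle lengths: lcm(5, 2, 2) = 10.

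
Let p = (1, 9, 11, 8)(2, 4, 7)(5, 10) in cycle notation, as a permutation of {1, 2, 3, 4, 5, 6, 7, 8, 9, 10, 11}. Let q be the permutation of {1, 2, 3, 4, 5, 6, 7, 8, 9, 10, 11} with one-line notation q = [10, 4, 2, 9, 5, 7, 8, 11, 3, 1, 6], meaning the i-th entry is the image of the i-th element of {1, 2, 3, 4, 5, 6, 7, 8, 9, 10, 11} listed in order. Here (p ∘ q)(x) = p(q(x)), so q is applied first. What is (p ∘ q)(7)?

First apply q: q(7) = 8, then p(8) = 1. Thus (p ∘ q)(7) = 1.

1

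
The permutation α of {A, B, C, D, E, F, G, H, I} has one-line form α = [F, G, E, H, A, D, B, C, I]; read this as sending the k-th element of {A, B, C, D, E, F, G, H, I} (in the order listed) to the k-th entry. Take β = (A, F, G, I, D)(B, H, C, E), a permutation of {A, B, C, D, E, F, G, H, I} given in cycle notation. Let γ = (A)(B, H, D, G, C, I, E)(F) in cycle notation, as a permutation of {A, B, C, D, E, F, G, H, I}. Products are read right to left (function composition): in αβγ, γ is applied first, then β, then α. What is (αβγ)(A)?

Chase A: γ(A) = A; β(A) = F; α(F) = D. Hence (αβγ)(A) = D.

D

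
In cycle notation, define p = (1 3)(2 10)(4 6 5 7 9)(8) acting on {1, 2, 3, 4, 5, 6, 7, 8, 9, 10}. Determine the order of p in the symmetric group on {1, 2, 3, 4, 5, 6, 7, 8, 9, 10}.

The cycle type of p is (5, 2, 2, 1).
Since disjoint cycles commute, ord(p) = lcm(5, 2, 2) = 10.

10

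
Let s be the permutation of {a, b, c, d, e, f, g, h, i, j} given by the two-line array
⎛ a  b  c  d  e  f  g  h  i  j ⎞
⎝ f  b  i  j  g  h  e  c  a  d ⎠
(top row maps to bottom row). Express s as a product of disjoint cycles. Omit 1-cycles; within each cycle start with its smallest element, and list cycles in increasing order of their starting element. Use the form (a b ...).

(a f h c i)(d j)(e g)

Iterating s from a gives a → f → h → c → i → a; that is the 5-cycle (a f h c i).
Continuing from each remaining unvisited element yields (a f h c i)(d j)(e g).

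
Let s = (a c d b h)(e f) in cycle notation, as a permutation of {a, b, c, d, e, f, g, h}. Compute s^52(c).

c lies in the 5-cycle (a c d b h).
On a 5-cycle, s^5 is the identity, so s^52 = s^2 there (52 ≡ 2 mod 5).
Advancing 2 steps from c: c → d → b.

b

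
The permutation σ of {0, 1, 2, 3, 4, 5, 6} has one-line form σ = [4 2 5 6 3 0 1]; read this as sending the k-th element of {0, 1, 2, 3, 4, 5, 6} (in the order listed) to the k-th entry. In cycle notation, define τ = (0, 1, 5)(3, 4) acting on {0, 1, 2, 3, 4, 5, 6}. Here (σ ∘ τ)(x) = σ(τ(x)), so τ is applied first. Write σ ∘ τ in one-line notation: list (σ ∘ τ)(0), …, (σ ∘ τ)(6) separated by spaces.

(σ ∘ τ)(x) = σ(τ(x)). Computing each image: σ(τ(0)) = σ(1) = 2, σ(τ(1)) = σ(5) = 0, σ(τ(2)) = σ(2) = 5, σ(τ(3)) = σ(4) = 3, σ(τ(4)) = σ(3) = 6, σ(τ(5)) = σ(0) = 4, σ(τ(6)) = σ(6) = 1.
Hence σ ∘ τ = [2 0 5 3 6 4 1].

2 0 5 3 6 4 1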